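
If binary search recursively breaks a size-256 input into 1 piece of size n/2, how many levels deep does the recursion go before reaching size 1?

For divide and conquer with division factor 2:

Problem sizes at each level:
Level 0: 256
Level 1: 128
Level 2: 64
Level 3: 32
Level 4: 16
Level 5: 8
Level 6: 4
Level 7: 2
Level 8: 1

The root is level 0 and the size-1 base case is level 8 (the tree spans levels 0 through 8, i.e. 9 levels counting the root), so the depth is the number of divisions: log_2(256) = 8

The recursion tree depth is log_2(256) = 8. At each level, the problem size is divided by 2, so it takes 8 divisions to reduce to a base case of size 1. The algorithm makes 1 recursive call at each level.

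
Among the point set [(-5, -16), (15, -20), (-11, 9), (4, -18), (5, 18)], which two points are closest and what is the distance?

Computing all pairwise distances among 5 points:

d((-5, -16), (15, -20)) = 20.3961
d((-5, -16), (-11, 9)) = 25.7099
d((-5, -16), (4, -18)) = 9.2195 <-- minimum
d((-5, -16), (5, 18)) = 35.4401
d((15, -20), (-11, 9)) = 38.9487
d((15, -20), (4, -18)) = 11.1803
d((15, -20), (5, 18)) = 39.2938
d((-11, 9), (4, -18)) = 30.8869
d((-11, 9), (5, 18)) = 18.3576
d((4, -18), (5, 18)) = 36.0139

Closest pair: (-5, -16) and (4, -18) with distance 9.2195

The closest pair is (-5, -16) and (4, -18) with Euclidean distance 9.2195. For 5 points, brute-force pairwise comparison is shown above. For large n, the divide-and-conquer algorithm (sort by x, recurse on halves, check the dividing strip) achieves O(n log n).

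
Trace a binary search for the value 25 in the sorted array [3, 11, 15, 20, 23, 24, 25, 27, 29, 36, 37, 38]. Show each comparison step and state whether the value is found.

Binary search for 25 in [3, 11, 15, 20, 23, 24, 25, 27, 29, 36, 37, 38]:

lo=0, hi=11, mid=5, arr[mid]=24 -> 24 < 25, search right half
lo=6, hi=11, mid=8, arr[mid]=29 -> 29 > 25, search left half
lo=6, hi=7, mid=6, arr[mid]=25 -> Found target at index 6!

Binary search finds 25 at index 6 after 3 comparisons. The search repeatedly halves the search space by comparing with the middle element.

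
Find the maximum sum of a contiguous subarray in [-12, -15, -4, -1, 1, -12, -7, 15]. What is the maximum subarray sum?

Using Kadane's algorithm on [-12, -15, -4, -1, 1, -12, -7, 15]:

Scanning through the array:
Position 1 (value -15): max_ending_here = -15, max_so_far = -12
Position 2 (value -4): max_ending_here = -4, max_so_far = -4
Position 3 (value -1): max_ending_here = -1, max_so_far = -1
Position 4 (value 1): max_ending_here = 1, max_so_far = 1
Position 5 (value -12): max_ending_here = -11, max_so_far = 1
Position 6 (value -7): max_ending_here = -7, max_so_far = 1
Position 7 (value 15): max_ending_here = 15, max_so_far = 15

Maximum subarray: [15]
Maximum sum: 15

The maximum subarray is [15] with sum 15. This subarray runs from index 7 to index 7.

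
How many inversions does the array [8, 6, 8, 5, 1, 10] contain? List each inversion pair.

Finding inversions in [8, 6, 8, 5, 1, 10]:

(0, 1): arr[0]=8 > arr[1]=6
(0, 3): arr[0]=8 > arr[3]=5
(0, 4): arr[0]=8 > arr[4]=1
(1, 3): arr[1]=6 > arr[3]=5
(1, 4): arr[1]=6 > arr[4]=1
(2, 3): arr[2]=8 > arr[3]=5
(2, 4): arr[2]=8 > arr[4]=1
(3, 4): arr[3]=5 > arr[4]=1

Total inversions: 8

The array has 8 inversion(s): (0,1), (0,3), (0,4), (1,3), (1,4), (2,3), (2,4), (3,4). Each pair (i,j) satisfies i < j and arr[i] > arr[j].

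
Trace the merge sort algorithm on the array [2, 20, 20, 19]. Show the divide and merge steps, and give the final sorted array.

Merge sort trace:

Split: [2, 20, 20, 19] -> [2, 20] and [20, 19]
  Split: [2, 20] -> [2] and [20]
  Merge: [2] + [20] -> [2, 20]
  Split: [20, 19] -> [20] and [19]
  Merge: [20] + [19] -> [19, 20]
Merge: [2, 20] + [19, 20] -> [2, 19, 20, 20]

Final sorted array: [2, 19, 20, 20]

The merge sort proceeds by recursively splitting the array and merging sorted halves.
After all merges, the sorted array is [2, 19, 20, 20].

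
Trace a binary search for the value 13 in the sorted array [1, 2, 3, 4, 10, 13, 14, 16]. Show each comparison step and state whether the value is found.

Binary search for 13 in [1, 2, 3, 4, 10, 13, 14, 16]:

lo=0, hi=7, mid=3, arr[mid]=4 -> 4 < 13, search right half
lo=4, hi=7, mid=5, arr[mid]=13 -> Found target at index 5!

Binary search finds 13 at index 5 after 2 comparisons. The search repeatedly halves the search space by comparing with the middle element.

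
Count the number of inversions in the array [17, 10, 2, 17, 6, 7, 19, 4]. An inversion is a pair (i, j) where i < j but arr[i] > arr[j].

Finding inversions in [17, 10, 2, 17, 6, 7, 19, 4]:

(0, 1): arr[0]=17 > arr[1]=10
(0, 2): arr[0]=17 > arr[2]=2
(0, 4): arr[0]=17 > arr[4]=6
(0, 5): arr[0]=17 > arr[5]=7
(0, 7): arr[0]=17 > arr[7]=4
(1, 2): arr[1]=10 > arr[2]=2
(1, 4): arr[1]=10 > arr[4]=6
(1, 5): arr[1]=10 > arr[5]=7
(1, 7): arr[1]=10 > arr[7]=4
(3, 4): arr[3]=17 > arr[4]=6
(3, 5): arr[3]=17 > arr[5]=7
(3, 7): arr[3]=17 > arr[7]=4
(4, 7): arr[4]=6 > arr[7]=4
(5, 7): arr[5]=7 > arr[7]=4
(6, 7): arr[6]=19 > arr[7]=4

Total inversions: 15

The array has 15 inversion(s): (0,1), (0,2), (0,4), (0,5), (0,7), (1,2), (1,4), (1,5), (1,7), (3,4), (3,5), (3,7), (4,7), (5,7), (6,7). Each pair (i,j) satisfies i < j and arr[i] > arr[j].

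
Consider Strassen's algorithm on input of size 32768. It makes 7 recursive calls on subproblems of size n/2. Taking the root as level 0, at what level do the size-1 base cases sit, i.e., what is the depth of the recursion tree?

For divide and conquer with division factor 2:

Problem sizes at each level:
Level 0: 32768
Level 1: 16384
Level 2: 8192
Level 3: 4096
Level 4: 2048
Level 5: 1024
Level 6: 512
Level 7: 256
Level 8: 128
Level 9: 64
Level 10: 32
Level 11: 16
Level 12: 8
Level 13: 4
Level 14: 2
Level 15: 1

The root is level 0 and the size-1 base case is level 15 (the tree spans levels 0 through 15, i.e. 16 levels counting the root), so the depth is the number of divisions: log_2(32768) = 15

The recursion tree depth is log_2(32768) = 15. At each level, the problem size is divided by 2, so it takes 15 divisions to reduce to a base case of size 1. The algorithm makes 7 recursive calls at each level.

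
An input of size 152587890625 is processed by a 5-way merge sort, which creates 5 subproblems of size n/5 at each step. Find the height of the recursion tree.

For divide and conquer with division factor 5:

Problem sizes at each level:
Level 0: 152587890625
Level 1: 30517578125
Level 2: 6103515625
Level 3: 1220703125
Level 4: 244140625
Level 5: 48828125
Level 6: 9765625
Level 7: 1953125
Level 8: 390625
Level 9: 78125
Level 10: 15625
Level 11: 3125
Level 12: 625
Level 13: 125
Level 14: 25
Level 15: 5
Level 16: 1

The root is level 0 and the size-1 base case is level 16 (the tree spans levels 0 through 16, i.e. 17 levels counting the root), so the depth is the number of divisions: log_5(152587890625) = 16

The recursion tree depth is log_5(152587890625) = 16. At each level, the problem size is divided by 5, so it takes 16 divisions to reduce to a base case of size 1. The algorithm makes 5 recursive calls at each level.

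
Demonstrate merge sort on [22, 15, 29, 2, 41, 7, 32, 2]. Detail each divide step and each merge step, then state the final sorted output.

Merge sort trace:

Split: [22, 15, 29, 2, 41, 7, 32, 2] -> [22, 15, 29, 2] and [41, 7, 32, 2]
  Split: [22, 15, 29, 2] -> [22, 15] and [29, 2]
    Split: [22, 15] -> [22] and [15]
    Merge: [22] + [15] -> [15, 22]
    Split: [29, 2] -> [29] and [2]
    Merge: [29] + [2] -> [2, 29]
  Merge: [15, 22] + [2, 29] -> [2, 15, 22, 29]
  Split: [41, 7, 32, 2] -> [41, 7] and [32, 2]
    Split: [41, 7] -> [41] and [7]
    Merge: [41] + [7] -> [7, 41]
    Split: [32, 2] -> [32] and [2]
    Merge: [32] + [2] -> [2, 32]
  Merge: [7, 41] + [2, 32] -> [2, 7, 32, 41]
Merge: [2, 15, 22, 29] + [2, 7, 32, 41] -> [2, 2, 7, 15, 22, 29, 32, 41]

Final sorted array: [2, 2, 7, 15, 22, 29, 32, 41]

The merge sort proceeds by recursively splitting the array and merging sorted halves.
After all merges, the sorted array is [2, 2, 7, 15, 22, 29, 32, 41].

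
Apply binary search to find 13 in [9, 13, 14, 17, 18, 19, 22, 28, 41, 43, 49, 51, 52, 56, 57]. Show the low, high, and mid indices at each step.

Binary search for 13 in [9, 13, 14, 17, 18, 19, 22, 28, 41, 43, 49, 51, 52, 56, 57]:

lo=0, hi=14, mid=7, arr[mid]=28 -> 28 > 13, search left half
lo=0, hi=6, mid=3, arr[mid]=17 -> 17 > 13, search left half
lo=0, hi=2, mid=1, arr[mid]=13 -> Found target at index 1!

Binary search finds 13 at index 1 after 3 comparisons. The search repeatedly halves the search space by comparing with the middle element.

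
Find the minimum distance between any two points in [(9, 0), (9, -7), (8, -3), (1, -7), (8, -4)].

Computing all pairwise distances among 5 points:

d((9, 0), (9, -7)) = 7.0
d((9, 0), (8, -3)) = 3.1623
d((9, 0), (1, -7)) = 10.6301
d((9, 0), (8, -4)) = 4.1231
d((9, -7), (8, -3)) = 4.1231
d((9, -7), (1, -7)) = 8.0
d((9, -7), (8, -4)) = 3.1623
d((8, -3), (1, -7)) = 8.0623
d((8, -3), (8, -4)) = 1.0 <-- minimum
d((1, -7), (8, -4)) = 7.6158

Closest pair: (8, -3) and (8, -4) with distance 1.0

The closest pair is (8, -3) and (8, -4) with Euclidean distance 1.0. For 5 points, brute-force pairwise comparison is shown above. For large n, the divide-and-conquer algorithm (sort by x, recurse on halves, check the dividing strip) achieves O(n log n).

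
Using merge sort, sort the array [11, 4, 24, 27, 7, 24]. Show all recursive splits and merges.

Merge sort trace:

Split: [11, 4, 24, 27, 7, 24] -> [11, 4, 24] and [27, 7, 24]
  Split: [11, 4, 24] -> [11] and [4, 24]
    Split: [4, 24] -> [4] and [24]
    Merge: [4] + [24] -> [4, 24]
  Merge: [11] + [4, 24] -> [4, 11, 24]
  Split: [27, 7, 24] -> [27] and [7, 24]
    Split: [7, 24] -> [7] and [24]
    Merge: [7] + [24] -> [7, 24]
  Merge: [27] + [7, 24] -> [7, 24, 27]
Merge: [4, 11, 24] + [7, 24, 27] -> [4, 7, 11, 24, 24, 27]

Final sorted array: [4, 7, 11, 24, 24, 27]

The merge sort proceeds by recursively splitting the array and merging sorted halves.
After all merges, the sorted array is [4, 7, 11, 24, 24, 27].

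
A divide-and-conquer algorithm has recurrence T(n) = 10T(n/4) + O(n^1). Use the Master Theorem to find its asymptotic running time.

Master Theorem for T(n) = 10T(n/4) + O(n^1):

a = 10, b = 4, c = 1
log_b(a) = log_4(10) = 1.6610

Case 1: c = 1 < log_4(10) = 1.6610
T(n) = O(n^(log_4 10))

For T(n) = 10T(n/4) + O(n^1): log_4(10) = 1.6610. This is Case 1 of the Master Theorem (c < log_b(a), work dominated by leaves), giving O(n^(log_4 10)).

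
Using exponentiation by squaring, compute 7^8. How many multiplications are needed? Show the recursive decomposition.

Computing 7^8 by squaring (build up from 7^1; each line after the first costs one multiplication):

7^1 = 7
7^2 = (7^1)^2 = 7^2 = 49
7^4 = (7^2)^2 = 49^2 = 2401
7^8 = (7^4)^2 = 2401^2 = 5764801

Result: 5764801
Multiplications needed: 3 (3 lines after 7^1)

7^8 = 5764801. Using exponentiation by squaring, this requires 3 multiplications. The key idea: if the exponent is even, square the half-power; if odd, multiply by the base once.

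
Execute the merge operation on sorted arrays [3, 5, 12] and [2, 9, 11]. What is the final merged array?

Merging process:

Compare 3 vs 2: take 2 from right. Merged: [2]
Compare 3 vs 9: take 3 from left. Merged: [2, 3]
Compare 5 vs 9: take 5 from left. Merged: [2, 3, 5]
Compare 12 vs 9: take 9 from right. Merged: [2, 3, 5, 9]
Compare 12 vs 11: take 11 from right. Merged: [2, 3, 5, 9, 11]
Append remaining from left: [12]. Merged: [2, 3, 5, 9, 11, 12]

Final merged array: [2, 3, 5, 9, 11, 12]
Total comparisons: 5

The merged array is [2, 3, 5, 9, 11, 12], requiring 5 comparisons. The merge step runs in O(n) time where n is the total number of elements.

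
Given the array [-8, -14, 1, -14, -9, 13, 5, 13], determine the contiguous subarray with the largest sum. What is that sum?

Using Kadane's algorithm on [-8, -14, 1, -14, -9, 13, 5, 13]:

Scanning through the array:
Position 1 (value -14): max_ending_here = -14, max_so_far = -8
Position 2 (value 1): max_ending_here = 1, max_so_far = 1
Position 3 (value -14): max_ending_here = -13, max_so_far = 1
Position 4 (value -9): max_ending_here = -9, max_so_far = 1
Position 5 (value 13): max_ending_here = 13, max_so_far = 13
Position 6 (value 5): max_ending_here = 18, max_so_far = 18
Position 7 (value 13): max_ending_here = 31, max_so_far = 31

Maximum subarray: [13, 5, 13]
Maximum sum: 31

The maximum subarray is [13, 5, 13] with sum 31. This subarray runs from index 5 to index 7.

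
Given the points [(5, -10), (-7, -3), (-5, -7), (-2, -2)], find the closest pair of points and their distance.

Computing all pairwise distances among 4 points:

d((5, -10), (-7, -3)) = 13.8924
d((5, -10), (-5, -7)) = 10.4403
d((5, -10), (-2, -2)) = 10.6301
d((-7, -3), (-5, -7)) = 4.4721 <-- minimum
d((-7, -3), (-2, -2)) = 5.099
d((-5, -7), (-2, -2)) = 5.831

Closest pair: (-7, -3) and (-5, -7) with distance 4.4721

The closest pair is (-7, -3) and (-5, -7) with Euclidean distance 4.4721. For 4 points, brute-force pairwise comparison is shown above. For large n, the divide-and-conquer algorithm (sort by x, recurse on halves, check the dividing strip) achieves O(n log n).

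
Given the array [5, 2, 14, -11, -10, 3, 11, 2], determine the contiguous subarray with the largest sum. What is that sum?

Using Kadane's algorithm on [5, 2, 14, -11, -10, 3, 11, 2]:

Scanning through the array:
Position 1 (value 2): max_ending_here = 7, max_so_far = 7
Position 2 (value 14): max_ending_here = 21, max_so_far = 21
Position 3 (value -11): max_ending_here = 10, max_so_far = 21
Position 4 (value -10): max_ending_here = 0, max_so_far = 21
Position 5 (value 3): max_ending_here = 3, max_so_far = 21
Position 6 (value 11): max_ending_here = 14, max_so_far = 21
Position 7 (value 2): max_ending_here = 16, max_so_far = 21

Maximum subarray: [5, 2, 14]
Maximum sum: 21

The maximum subarray is [5, 2, 14] with sum 21. This subarray runs from index 0 to index 2.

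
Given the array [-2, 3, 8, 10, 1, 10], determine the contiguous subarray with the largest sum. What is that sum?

Using Kadane's algorithm on [-2, 3, 8, 10, 1, 10]:

Scanning through the array:
Position 1 (value 3): max_ending_here = 3, max_so_far = 3
Position 2 (value 8): max_ending_here = 11, max_so_far = 11
Position 3 (value 10): max_ending_here = 21, max_so_far = 21
Position 4 (value 1): max_ending_here = 22, max_so_far = 22
Position 5 (value 10): max_ending_here = 32, max_so_far = 32

Maximum subarray: [3, 8, 10, 1, 10]
Maximum sum: 32

The maximum subarray is [3, 8, 10, 1, 10] with sum 32. This subarray runs from index 1 to index 5.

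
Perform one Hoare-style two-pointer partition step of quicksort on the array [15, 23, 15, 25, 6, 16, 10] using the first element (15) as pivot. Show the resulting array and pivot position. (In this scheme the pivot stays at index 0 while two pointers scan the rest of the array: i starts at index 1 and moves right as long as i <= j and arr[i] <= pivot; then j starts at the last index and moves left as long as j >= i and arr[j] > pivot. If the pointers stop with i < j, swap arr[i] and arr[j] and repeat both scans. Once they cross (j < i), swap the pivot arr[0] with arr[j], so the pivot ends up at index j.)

Hoare-style two-pointer partition with pivot = 15:

Initial array: [15, 23, 15, 25, 6, 16, 10]

Pointers start at i = 1, j = 6.
i stops at index 1 (arr[1]=23 > 15), j stops at index 6 (arr[6]=10 <= 15): swap arr[1] and arr[6], array becomes [15, 10, 15, 25, 6, 16, 23]
i stops at index 3 (arr[3]=25 > 15), j stops at index 4 (arr[4]=6 <= 15): swap arr[3] and arr[4], array becomes [15, 10, 15, 6, 25, 16, 23]
i ends at 4, j ends at 3: the pointers have crossed (j < i), so scanning stops.

Swap pivot arr[0] with arr[3] to place pivot at position 3: [6, 10, 15, 15, 25, 16, 23]
Pivot position: 3

After partitioning with pivot 15, the array becomes [6, 10, 15, 15, 25, 16, 23]. The pivot is placed at index 3. All elements to the left of the pivot are <= 15, and all elements to the right are > 15.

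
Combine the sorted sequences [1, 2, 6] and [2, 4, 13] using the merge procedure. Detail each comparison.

Merging process:

Compare 1 vs 2: take 1 from left. Merged: [1]
Compare 2 vs 2: take 2 from left. Merged: [1, 2]
Compare 6 vs 2: take 2 from right. Merged: [1, 2, 2]
Compare 6 vs 4: take 4 from right. Merged: [1, 2, 2, 4]
Compare 6 vs 13: take 6 from left. Merged: [1, 2, 2, 4, 6]
Append remaining from right: [13]. Merged: [1, 2, 2, 4, 6, 13]

Final merged array: [1, 2, 2, 4, 6, 13]
Total comparisons: 5

The merged array is [1, 2, 2, 4, 6, 13], requiring 5 comparisons. The merge step runs in O(n) time where n is the total number of elements.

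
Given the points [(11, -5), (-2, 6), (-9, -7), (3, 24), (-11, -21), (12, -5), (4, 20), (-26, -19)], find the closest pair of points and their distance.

Computing all pairwise distances among 8 points:

d((11, -5), (-2, 6)) = 17.0294
d((11, -5), (-9, -7)) = 20.0998
d((11, -5), (3, 24)) = 30.0832
d((11, -5), (-11, -21)) = 27.2029
d((11, -5), (12, -5)) = 1.0 <-- minimum
d((11, -5), (4, 20)) = 25.9615
d((11, -5), (-26, -19)) = 39.5601
d((-2, 6), (-9, -7)) = 14.7648
d((-2, 6), (3, 24)) = 18.6815
d((-2, 6), (-11, -21)) = 28.4605
d((-2, 6), (12, -5)) = 17.8045
d((-2, 6), (4, 20)) = 15.2315
d((-2, 6), (-26, -19)) = 34.6554
d((-9, -7), (3, 24)) = 33.2415
d((-9, -7), (-11, -21)) = 14.1421
d((-9, -7), (12, -5)) = 21.095
d((-9, -7), (4, 20)) = 29.9666
d((-9, -7), (-26, -19)) = 20.8087
d((3, 24), (-11, -21)) = 47.1275
d((3, 24), (12, -5)) = 30.3645
d((3, 24), (4, 20)) = 4.1231
d((3, 24), (-26, -19)) = 51.8652
d((-11, -21), (12, -5)) = 28.0179
d((-11, -21), (4, 20)) = 43.6578
d((-11, -21), (-26, -19)) = 15.1327
d((12, -5), (4, 20)) = 26.2488
d((12, -5), (-26, -19)) = 40.4969
d((4, 20), (-26, -19)) = 49.2037

Closest pair: (11, -5) and (12, -5) with distance 1.0

The closest pair is (11, -5) and (12, -5) with Euclidean distance 1.0. For 8 points, brute-force pairwise comparison is shown above. For large n, the divide-and-conquer algorithm (sort by x, recurse on halves, check the dividing strip) achieves O(n log n).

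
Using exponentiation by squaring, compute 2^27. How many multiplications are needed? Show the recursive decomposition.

Computing 2^27 by squaring (build up from 2^1; each line after the first costs one multiplication):

2^1 = 2
2^2 = (2^1)^2 = 2^2 = 4
2^3 = 2 * 2^2 = 2 * 4 = 8
2^6 = (2^3)^2 = 8^2 = 64
2^12 = (2^6)^2 = 64^2 = 4096
2^13 = 2 * 2^12 = 2 * 4096 = 8192
2^26 = (2^13)^2 = 8192^2 = 67108864
2^27 = 2 * 2^26 = 2 * 67108864 = 134217728

Result: 134217728
Multiplications needed: 7 (7 lines after 2^1)

2^27 = 134217728. Using exponentiation by squaring, this requires 7 multiplications. The key idea: if the exponent is even, square the half-power; if odd, multiply by the base once.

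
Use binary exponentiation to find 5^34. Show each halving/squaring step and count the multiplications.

Computing 5^34 by squaring (build up from 5^1; each line after the first costs one multiplication):

5^1 = 5
5^2 = (5^1)^2 = 5^2 = 25
5^4 = (5^2)^2 = 25^2 = 625
5^8 = (5^4)^2 = 625^2 = 390625
5^16 = (5^8)^2 = 390625^2 = 152587890625
5^17 = 5 * 5^16 = 5 * 152587890625 = 762939453125
5^34 = (5^17)^2 = 762939453125^2 = 582076609134674072265625

Result: 582076609134674072265625
Multiplications needed: 6 (6 lines after 5^1)

5^34 = 582076609134674072265625. Using exponentiation by squaring, this requires 6 multiplications. The key idea: if the exponent is even, square the half-power; if odd, multiply by the base once.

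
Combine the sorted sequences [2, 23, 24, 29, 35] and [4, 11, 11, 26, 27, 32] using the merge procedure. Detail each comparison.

Merging process:

Compare 2 vs 4: take 2 from left. Merged: [2]
Compare 23 vs 4: take 4 from right. Merged: [2, 4]
Compare 23 vs 11: take 11 from right. Merged: [2, 4, 11]
Compare 23 vs 11: take 11 from right. Merged: [2, 4, 11, 11]
Compare 23 vs 26: take 23 from left. Merged: [2, 4, 11, 11, 23]
Compare 24 vs 26: take 24 from left. Merged: [2, 4, 11, 11, 23, 24]
Compare 29 vs 26: take 26 from right. Merged: [2, 4, 11, 11, 23, 24, 26]
Compare 29 vs 27: take 27 from right. Merged: [2, 4, 11, 11, 23, 24, 26, 27]
Compare 29 vs 32: take 29 from left. Merged: [2, 4, 11, 11, 23, 24, 26, 27, 29]
Compare 35 vs 32: take 32 from right. Merged: [2, 4, 11, 11, 23, 24, 26, 27, 29, 32]
Append remaining from left: [35]. Merged: [2, 4, 11, 11, 23, 24, 26, 27, 29, 32, 35]

Final merged array: [2, 4, 11, 11, 23, 24, 26, 27, 29, 32, 35]
Total comparisons: 10

The merged array is [2, 4, 11, 11, 23, 24, 26, 27, 29, 32, 35], requiring 10 comparisons. The merge step runs in O(n) time where n is the total number of elements.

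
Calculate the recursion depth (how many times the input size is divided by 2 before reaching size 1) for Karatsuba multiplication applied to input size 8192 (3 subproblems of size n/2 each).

For divide and conquer with division factor 2:

Problem sizes at each level:
Level 0: 8192
Level 1: 4096
Level 2: 2048
Level 3: 1024
Level 4: 512
Level 5: 256
Level 6: 128
Level 7: 64
Level 8: 32
Level 9: 16
Level 10: 8
Level 11: 4
Level 12: 2
Level 13: 1

The root is level 0 and the size-1 base case is level 13 (the tree spans levels 0 through 13, i.e. 14 levels counting the root), so the depth is the number of divisions: log_2(8192) = 13

The recursion tree depth is log_2(8192) = 13. At each level, the problem size is divided by 2, so it takes 13 divisions to reduce to a base case of size 1. The algorithm makes 3 recursive calls at each level.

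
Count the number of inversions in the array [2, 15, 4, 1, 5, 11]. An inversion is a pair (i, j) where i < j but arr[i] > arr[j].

Finding inversions in [2, 15, 4, 1, 5, 11]:

(0, 3): arr[0]=2 > arr[3]=1
(1, 2): arr[1]=15 > arr[2]=4
(1, 3): arr[1]=15 > arr[3]=1
(1, 4): arr[1]=15 > arr[4]=5
(1, 5): arr[1]=15 > arr[5]=11
(2, 3): arr[2]=4 > arr[3]=1

Total inversions: 6

The array has 6 inversion(s): (0,3), (1,2), (1,3), (1,4), (1,5), (2,3). Each pair (i,j) satisfies i < j and arr[i] > arr[j].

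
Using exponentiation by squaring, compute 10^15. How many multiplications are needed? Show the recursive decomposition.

Computing 10^15 by squaring (build up from 10^1; each line after the first costs one multiplication):

10^1 = 10
10^2 = (10^1)^2 = 10^2 = 100
10^3 = 10 * 10^2 = 10 * 100 = 1000
10^6 = (10^3)^2 = 1000^2 = 1000000
10^7 = 10 * 10^6 = 10 * 1000000 = 10000000
10^14 = (10^7)^2 = 10000000^2 = 100000000000000
10^15 = 10 * 10^14 = 10 * 100000000000000 = 1000000000000000

Result: 1000000000000000
Multiplications needed: 6 (6 lines after 10^1)

10^15 = 1000000000000000. Using exponentiation by squaring, this requires 6 multiplications. The key idea: if the exponent is even, square the half-power; if odd, multiply by the base once.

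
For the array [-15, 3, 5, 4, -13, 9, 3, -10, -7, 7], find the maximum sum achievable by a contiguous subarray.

Using Kadane's algorithm on [-15, 3, 5, 4, -13, 9, 3, -10, -7, 7]:

Scanning through the array:
Position 1 (value 3): max_ending_here = 3, max_so_far = 3
Position 2 (value 5): max_ending_here = 8, max_so_far = 8
Position 3 (value 4): max_ending_here = 12, max_so_far = 12
Position 4 (value -13): max_ending_here = -1, max_so_far = 12
Position 5 (value 9): max_ending_here = 9, max_so_far = 12
Position 6 (value 3): max_ending_here = 12, max_so_far = 12
Position 7 (value -10): max_ending_here = 2, max_so_far = 12
Position 8 (value -7): max_ending_here = -5, max_so_far = 12
Position 9 (value 7): max_ending_here = 7, max_so_far = 12

Maximum subarray: [3, 5, 4]
Maximum sum: 12

The maximum subarray is [3, 5, 4] with sum 12. This subarray runs from index 1 to index 3.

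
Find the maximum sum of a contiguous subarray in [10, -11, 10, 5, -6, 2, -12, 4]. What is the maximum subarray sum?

Using Kadane's algorithm on [10, -11, 10, 5, -6, 2, -12, 4]:

Scanning through the array:
Position 1 (value -11): max_ending_here = -1, max_so_far = 10
Position 2 (value 10): max_ending_here = 10, max_so_far = 10
Position 3 (value 5): max_ending_here = 15, max_so_far = 15
Position 4 (value -6): max_ending_here = 9, max_so_far = 15
Position 5 (value 2): max_ending_here = 11, max_so_far = 15
Position 6 (value -12): max_ending_here = -1, max_so_far = 15
Position 7 (value 4): max_ending_here = 4, max_so_far = 15

Maximum subarray: [10, 5]
Maximum sum: 15

The maximum subarray is [10, 5] with sum 15. This subarray runs from index 2 to index 3.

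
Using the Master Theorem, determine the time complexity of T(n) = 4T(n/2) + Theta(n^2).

Master Theorem for T(n) = 4T(n/2) + O(n^2):

a = 4, b = 2, c = 2
log_b(a) = log_2(4) = 2.0000

Case 2: c = 2 = log_2(4) = 2.0000
T(n) = O(n^2 log n) = O(n^2 log n)

For T(n) = 4T(n/2) + O(n^2): log_2(4) = 2.0000. This is Case 2 of the Master Theorem (c = log_b(a), equal work at all levels), giving O(n^2 log n).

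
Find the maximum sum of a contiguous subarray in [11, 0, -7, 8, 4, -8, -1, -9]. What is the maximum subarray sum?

Using Kadane's algorithm on [11, 0, -7, 8, 4, -8, -1, -9]:

Scanning through the array:
Position 1 (value 0): max_ending_here = 11, max_so_far = 11
Position 2 (value -7): max_ending_here = 4, max_so_far = 11
Position 3 (value 8): max_ending_here = 12, max_so_far = 12
Position 4 (value 4): max_ending_here = 16, max_so_far = 16
Position 5 (value -8): max_ending_here = 8, max_so_far = 16
Position 6 (value -1): max_ending_here = 7, max_so_far = 16
Position 7 (value -9): max_ending_here = -2, max_so_far = 16

Maximum subarray: [11, 0, -7, 8, 4]
Maximum sum: 16

The maximum subarray is [11, 0, -7, 8, 4] with sum 16. This subarray runs from index 0 to index 4.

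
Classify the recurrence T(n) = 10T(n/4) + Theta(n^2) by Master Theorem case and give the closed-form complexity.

Master Theorem for T(n) = 10T(n/4) + O(n^2):

a = 10, b = 4, c = 2
log_b(a) = log_4(10) = 1.6610

Case 3: c = 2 > log_4(10) = 1.6610
T(n) = O(n^2) = O(n^2)

For T(n) = 10T(n/4) + O(n^2): log_4(10) = 1.6610. This is Case 3 of the Master Theorem (c > log_b(a), work dominated by root), giving O(n^2).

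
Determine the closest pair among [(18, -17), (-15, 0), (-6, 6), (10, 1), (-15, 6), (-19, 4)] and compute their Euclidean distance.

Computing all pairwise distances among 6 points:

d((18, -17), (-15, 0)) = 37.1214
d((18, -17), (-6, 6)) = 33.2415
d((18, -17), (10, 1)) = 19.6977
d((18, -17), (-15, 6)) = 40.2244
d((18, -17), (-19, 4)) = 42.5441
d((-15, 0), (-6, 6)) = 10.8167
d((-15, 0), (10, 1)) = 25.02
d((-15, 0), (-15, 6)) = 6.0
d((-15, 0), (-19, 4)) = 5.6569
d((-6, 6), (10, 1)) = 16.7631
d((-6, 6), (-15, 6)) = 9.0
d((-6, 6), (-19, 4)) = 13.1529
d((10, 1), (-15, 6)) = 25.4951
d((10, 1), (-19, 4)) = 29.1548
d((-15, 6), (-19, 4)) = 4.4721 <-- minimum

Closest pair: (-15, 6) and (-19, 4) with distance 4.4721

The closest pair is (-15, 6) and (-19, 4) with Euclidean distance 4.4721. For 6 points, brute-force pairwise comparison is shown above. For large n, the divide-and-conquer algorithm (sort by x, recurse on halves, check the dividing strip) achieves O(n log n).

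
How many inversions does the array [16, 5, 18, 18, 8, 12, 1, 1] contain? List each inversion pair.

Finding inversions in [16, 5, 18, 18, 8, 12, 1, 1]:

(0, 1): arr[0]=16 > arr[1]=5
(0, 4): arr[0]=16 > arr[4]=8
(0, 5): arr[0]=16 > arr[5]=12
(0, 6): arr[0]=16 > arr[6]=1
(0, 7): arr[0]=16 > arr[7]=1
(1, 6): arr[1]=5 > arr[6]=1
(1, 7): arr[1]=5 > arr[7]=1
(2, 4): arr[2]=18 > arr[4]=8
(2, 5): arr[2]=18 > arr[5]=12
(2, 6): arr[2]=18 > arr[6]=1
(2, 7): arr[2]=18 > arr[7]=1
(3, 4): arr[3]=18 > arr[4]=8
(3, 5): arr[3]=18 > arr[5]=12
(3, 6): arr[3]=18 > arr[6]=1
(3, 7): arr[3]=18 > arr[7]=1
(4, 6): arr[4]=8 > arr[6]=1
(4, 7): arr[4]=8 > arr[7]=1
(5, 6): arr[5]=12 > arr[6]=1
(5, 7): arr[5]=12 > arr[7]=1

Total inversions: 19

The array has 19 inversion(s): (0,1), (0,4), (0,5), (0,6), (0,7), (1,6), (1,7), (2,4), (2,5), (2,6), (2,7), (3,4), (3,5), (3,6), (3,7), (4,6), (4,7), (5,6), (5,7). Each pair (i,j) satisfies i < j and arr[i] > arr[j].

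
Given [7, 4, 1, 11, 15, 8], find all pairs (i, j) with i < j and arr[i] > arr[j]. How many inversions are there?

Finding inversions in [7, 4, 1, 11, 15, 8]:

(0, 1): arr[0]=7 > arr[1]=4
(0, 2): arr[0]=7 > arr[2]=1
(1, 2): arr[1]=4 > arr[2]=1
(3, 5): arr[3]=11 > arr[5]=8
(4, 5): arr[4]=15 > arr[5]=8

Total inversions: 5

The array has 5 inversion(s): (0,1), (0,2), (1,2), (3,5), (4,5). Each pair (i,j) satisfies i < j and arr[i] > arr[j].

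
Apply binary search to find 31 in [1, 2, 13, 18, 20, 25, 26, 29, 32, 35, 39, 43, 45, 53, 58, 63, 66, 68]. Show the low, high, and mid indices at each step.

Binary search for 31 in [1, 2, 13, 18, 20, 25, 26, 29, 32, 35, 39, 43, 45, 53, 58, 63, 66, 68]:

lo=0, hi=17, mid=8, arr[mid]=32 -> 32 > 31, search left half
lo=0, hi=7, mid=3, arr[mid]=18 -> 18 < 31, search right half
lo=4, hi=7, mid=5, arr[mid]=25 -> 25 < 31, search right half
lo=6, hi=7, mid=6, arr[mid]=26 -> 26 < 31, search right half
lo=7, hi=7, mid=7, arr[mid]=29 -> 29 < 31, search right half
lo=8 > hi=7, target 31 not found

Binary search determines that 31 is not in the array after 5 comparisons. The search space was exhausted without finding the target.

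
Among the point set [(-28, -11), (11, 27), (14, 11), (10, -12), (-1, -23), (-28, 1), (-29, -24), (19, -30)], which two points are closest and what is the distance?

Computing all pairwise distances among 8 points:

d((-28, -11), (11, 27)) = 54.4518
d((-28, -11), (14, 11)) = 47.4131
d((-28, -11), (10, -12)) = 38.0132
d((-28, -11), (-1, -23)) = 29.5466
d((-28, -11), (-28, 1)) = 12.0 <-- minimum
d((-28, -11), (-29, -24)) = 13.0384
d((-28, -11), (19, -30)) = 50.6952
d((11, 27), (14, 11)) = 16.2788
d((11, 27), (10, -12)) = 39.0128
d((11, 27), (-1, -23)) = 51.4198
d((11, 27), (-28, 1)) = 46.8722
d((11, 27), (-29, -24)) = 64.8151
d((11, 27), (19, -30)) = 57.5587
d((14, 11), (10, -12)) = 23.3452
d((14, 11), (-1, -23)) = 37.1618
d((14, 11), (-28, 1)) = 43.1741
d((14, 11), (-29, -24)) = 55.4437
d((14, 11), (19, -30)) = 41.3038
d((10, -12), (-1, -23)) = 15.5563
d((10, -12), (-28, 1)) = 40.1622
d((10, -12), (-29, -24)) = 40.8044
d((10, -12), (19, -30)) = 20.1246
d((-1, -23), (-28, 1)) = 36.1248
d((-1, -23), (-29, -24)) = 28.0179
d((-1, -23), (19, -30)) = 21.1896
d((-28, 1), (-29, -24)) = 25.02
d((-28, 1), (19, -30)) = 56.3028
d((-29, -24), (19, -30)) = 48.3735

Closest pair: (-28, -11) and (-28, 1) with distance 12.0

The closest pair is (-28, -11) and (-28, 1) with Euclidean distance 12.0. For 8 points, brute-force pairwise comparison is shown above. For large n, the divide-and-conquer algorithm (sort by x, recurse on halves, check the dividing strip) achieves O(n log n).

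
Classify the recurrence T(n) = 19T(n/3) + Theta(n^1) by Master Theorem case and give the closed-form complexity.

Master Theorem for T(n) = 19T(n/3) + O(n^1):

a = 19, b = 3, c = 1
log_b(a) = log_3(19) = 2.6801

Case 1: c = 1 < log_3(19) = 2.6801
T(n) = O(n^(log_3 19))

For T(n) = 19T(n/3) + O(n^1): log_3(19) = 2.6801. This is Case 1 of the Master Theorem (c < log_b(a), work dominated by leaves), giving O(n^(log_3 19)).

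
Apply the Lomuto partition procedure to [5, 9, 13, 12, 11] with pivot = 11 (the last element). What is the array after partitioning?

Lomuto partition with pivot = 11:

Initial array: [5, 9, 13, 12, 11]

arr[0]=5 <= 11: swap with position 0, array becomes [5, 9, 13, 12, 11]
arr[1]=9 <= 11: swap with position 1, array becomes [5, 9, 13, 12, 11]
arr[2]=13 > 11: no swap
arr[3]=12 > 11: no swap

Place pivot at position 2: [5, 9, 11, 12, 13]
Pivot position: 2

After partitioning with pivot 11, the array becomes [5, 9, 11, 12, 13]. The pivot is placed at index 2. All elements to the left of the pivot are <= 11, and all elements to the right are > 11.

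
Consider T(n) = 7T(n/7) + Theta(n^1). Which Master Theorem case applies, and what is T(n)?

Master Theorem for T(n) = 7T(n/7) + O(n^1):

a = 7, b = 7, c = 1
log_b(a) = log_7(7) = 1.0000

Case 2: c = 1 = log_7(7) = 1.0000
T(n) = O(n^1 log n) = O(n log n)

For T(n) = 7T(n/7) + O(n^1): log_7(7) = 1.0000. This is Case 2 of the Master Theorem (c = log_b(a), equal work at all levels), giving O(n log n).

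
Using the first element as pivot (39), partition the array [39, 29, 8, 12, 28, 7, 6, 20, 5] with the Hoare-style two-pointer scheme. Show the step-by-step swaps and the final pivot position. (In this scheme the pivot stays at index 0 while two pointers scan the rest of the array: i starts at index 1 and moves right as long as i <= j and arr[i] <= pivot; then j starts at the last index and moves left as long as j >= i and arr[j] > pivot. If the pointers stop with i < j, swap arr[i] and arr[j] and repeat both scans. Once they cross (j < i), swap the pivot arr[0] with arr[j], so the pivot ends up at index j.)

Hoare-style two-pointer partition with pivot = 39:

Initial array: [39, 29, 8, 12, 28, 7, 6, 20, 5]

Pointers start at i = 1, j = 8.
i ends at 9, j ends at 8: the pointers have crossed (j < i), so scanning stops.

Swap pivot arr[0] with arr[8] to place pivot at position 8: [5, 29, 8, 12, 28, 7, 6, 20, 39]
Pivot position: 8

After partitioning with pivot 39, the array becomes [5, 29, 8, 12, 28, 7, 6, 20, 39]. The pivot is placed at index 8. All elements to the left of the pivot are <= 39, and all elements to the right are > 39.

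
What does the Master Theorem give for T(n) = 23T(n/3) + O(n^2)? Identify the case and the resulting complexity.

Master Theorem for T(n) = 23T(n/3) + O(n^2):

a = 23, b = 3, c = 2
log_b(a) = log_3(23) = 2.8540

Case 1: c = 2 < log_3(23) = 2.8540
T(n) = O(n^(log_3 23))

For T(n) = 23T(n/3) + O(n^2): log_3(23) = 2.8540. This is Case 1 of the Master Theorem (c < log_b(a), work dominated by leaves), giving O(n^(log_3 23)).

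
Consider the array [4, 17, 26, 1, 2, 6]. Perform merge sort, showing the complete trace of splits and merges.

Merge sort trace:

Split: [4, 17, 26, 1, 2, 6] -> [4, 17, 26] and [1, 2, 6]
  Split: [4, 17, 26] -> [4] and [17, 26]
    Split: [17, 26] -> [17] and [26]
    Merge: [17] + [26] -> [17, 26]
  Merge: [4] + [17, 26] -> [4, 17, 26]
  Split: [1, 2, 6] -> [1] and [2, 6]
    Split: [2, 6] -> [2] and [6]
    Merge: [2] + [6] -> [2, 6]
  Merge: [1] + [2, 6] -> [1, 2, 6]
Merge: [4, 17, 26] + [1, 2, 6] -> [1, 2, 4, 6, 17, 26]

Final sorted array: [1, 2, 4, 6, 17, 26]

The merge sort proceeds by recursively splitting the array and merging sorted halves.
After all merges, the sorted array is [1, 2, 4, 6, 17, 26].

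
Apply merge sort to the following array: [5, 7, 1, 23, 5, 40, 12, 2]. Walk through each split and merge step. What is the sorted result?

Merge sort trace:

Split: [5, 7, 1, 23, 5, 40, 12, 2] -> [5, 7, 1, 23] and [5, 40, 12, 2]
  Split: [5, 7, 1, 23] -> [5, 7] and [1, 23]
    Split: [5, 7] -> [5] and [7]
    Merge: [5] + [7] -> [5, 7]
    Split: [1, 23] -> [1] and [23]
    Merge: [1] + [23] -> [1, 23]
  Merge: [5, 7] + [1, 23] -> [1, 5, 7, 23]
  Split: [5, 40, 12, 2] -> [5, 40] and [12, 2]
    Split: [5, 40] -> [5] and [40]
    Merge: [5] + [40] -> [5, 40]
    Split: [12, 2] -> [12] and [2]
    Merge: [12] + [2] -> [2, 12]
  Merge: [5, 40] + [2, 12] -> [2, 5, 12, 40]
Merge: [1, 5, 7, 23] + [2, 5, 12, 40] -> [1, 2, 5, 5, 7, 12, 23, 40]

Final sorted array: [1, 2, 5, 5, 7, 12, 23, 40]

The merge sort proceeds by recursively splitting the array and merging sorted halves.
After all merges, the sorted array is [1, 2, 5, 5, 7, 12, 23, 40].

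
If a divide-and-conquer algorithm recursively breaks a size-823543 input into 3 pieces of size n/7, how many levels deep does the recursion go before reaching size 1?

For divide and conquer with division factor 7:

Problem sizes at each level:
Level 0: 823543
Level 1: 117649
Level 2: 16807
Level 3: 2401
Level 4: 343
Level 5: 49
Level 6: 7
Level 7: 1

The root is level 0 and the size-1 base case is level 7 (the tree spans levels 0 through 7, i.e. 8 levels counting the root), so the depth is the number of divisions: log_7(823543) = 7

The recursion tree depth is log_7(823543) = 7. At each level, the problem size is divided by 7, so it takes 7 divisions to reduce to a base case of size 1. The algorithm makes 3 recursive calls at each level.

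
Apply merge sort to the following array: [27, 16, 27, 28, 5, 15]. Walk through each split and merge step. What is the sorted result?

Merge sort trace:

Split: [27, 16, 27, 28, 5, 15] -> [27, 16, 27] and [28, 5, 15]
  Split: [27, 16, 27] -> [27] and [16, 27]
    Split: [16, 27] -> [16] and [27]
    Merge: [16] + [27] -> [16, 27]
  Merge: [27] + [16, 27] -> [16, 27, 27]
  Split: [28, 5, 15] -> [28] and [5, 15]
    Split: [5, 15] -> [5] and [15]
    Merge: [5] + [15] -> [5, 15]
  Merge: [28] + [5, 15] -> [5, 15, 28]
Merge: [16, 27, 27] + [5, 15, 28] -> [5, 15, 16, 27, 27, 28]

Final sorted array: [5, 15, 16, 27, 27, 28]

The merge sort proceeds by recursively splitting the array and merging sorted halves.
After all merges, the sorted array is [5, 15, 16, 27, 27, 28].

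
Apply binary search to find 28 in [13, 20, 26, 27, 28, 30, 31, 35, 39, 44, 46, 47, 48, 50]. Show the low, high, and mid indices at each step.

Binary search for 28 in [13, 20, 26, 27, 28, 30, 31, 35, 39, 44, 46, 47, 48, 50]:

lo=0, hi=13, mid=6, arr[mid]=31 -> 31 > 28, search left half
lo=0, hi=5, mid=2, arr[mid]=26 -> 26 < 28, search right half
lo=3, hi=5, mid=4, arr[mid]=28 -> Found target at index 4!

Binary search finds 28 at index 4 after 3 comparisons. The search repeatedly halves the search space by comparing with the middle element.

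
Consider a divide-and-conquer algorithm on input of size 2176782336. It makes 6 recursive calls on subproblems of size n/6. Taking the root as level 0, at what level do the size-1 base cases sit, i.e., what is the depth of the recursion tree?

For divide and conquer with division factor 6:

Problem sizes at each level:
Level 0: 2176782336
Level 1: 362797056
Level 2: 60466176
Level 3: 10077696
Level 4: 1679616
Level 5: 279936
Level 6: 46656
Level 7: 7776
Level 8: 1296
Level 9: 216
Level 10: 36
Level 11: 6
Level 12: 1

The root is level 0 and the size-1 base case is level 12 (the tree spans levels 0 through 12, i.e. 13 levels counting the root), so the depth is the number of divisions: log_6(2176782336) = 12

The recursion tree depth is log_6(2176782336) = 12. At each level, the problem size is divided by 6, so it takes 12 divisions to reduce to a base case of size 1. The algorithm makes 6 recursive calls at each level.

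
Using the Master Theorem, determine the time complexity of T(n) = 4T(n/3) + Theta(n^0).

Master Theorem for T(n) = 4T(n/3) + O(n^0):

a = 4, b = 3, c = 0
log_b(a) = log_3(4) = 1.2619

Case 1: c = 0 < log_3(4) = 1.2619
T(n) = O(n^(log_3 4))

For T(n) = 4T(n/3) + O(n^0): log_3(4) = 1.2619. This is Case 1 of the Master Theorem (c < log_b(a), work dominated by leaves), giving O(n^(log_3 4)).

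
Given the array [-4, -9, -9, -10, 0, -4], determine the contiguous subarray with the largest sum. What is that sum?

Using Kadane's algorithm on [-4, -9, -9, -10, 0, -4]:

Scanning through the array:
Position 1 (value -9): max_ending_here = -9, max_so_far = -4
Position 2 (value -9): max_ending_here = -9, max_so_far = -4
Position 3 (value -10): max_ending_here = -10, max_so_far = -4
Position 4 (value 0): max_ending_here = 0, max_so_far = 0
Position 5 (value -4): max_ending_here = -4, max_so_far = 0

Maximum subarray: [0]
Maximum sum: 0

The maximum subarray is [0] with sum 0. This subarray runs from index 4 to index 4.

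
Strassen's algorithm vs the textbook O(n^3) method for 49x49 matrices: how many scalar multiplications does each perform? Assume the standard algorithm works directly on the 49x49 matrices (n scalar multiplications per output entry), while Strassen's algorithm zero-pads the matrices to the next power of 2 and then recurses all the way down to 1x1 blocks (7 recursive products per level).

Matrix multiplication for 49x49 matrices:

Strassen's algorithm requires power-of-2 dimensions. Pad 49x49 to 64x64 (next power of 2).

Standard algorithm: 49^3 = 117649 multiplications
Strassen's algorithm: 7^(log2(64)) = 7^6 = 117649 multiplications
Savings: 117649 - 117649 = 0 multiplications

Standard: 117649 multiplications (49^3). Strassen: 117649 multiplications (7^6, after padding to 64x64). Strassen reduces 8 recursive multiplications to 7 at each level.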